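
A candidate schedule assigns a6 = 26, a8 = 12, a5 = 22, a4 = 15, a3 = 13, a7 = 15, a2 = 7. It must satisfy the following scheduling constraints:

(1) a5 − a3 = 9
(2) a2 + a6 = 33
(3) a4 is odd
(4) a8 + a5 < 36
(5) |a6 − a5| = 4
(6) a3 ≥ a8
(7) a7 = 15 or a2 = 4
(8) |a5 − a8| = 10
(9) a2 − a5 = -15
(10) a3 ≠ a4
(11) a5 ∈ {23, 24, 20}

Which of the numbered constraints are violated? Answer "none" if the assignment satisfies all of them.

Constraint 11 is violated.

(1) a5 − a3 = 22 − 13 = 9  yes
(2) a2 + a6 = 7 + 26 = 33  yes
(3) a4 = 15 is odd  yes
(4) a8 + a5 = 12 + 22 = 34; 34 < 36  yes
(5) |26 − 22| = 4  yes
(6) a3 = 13, a8 = 12; 13 ≥ 12  yes
(7) a7 = 15 = 15 (first disjunct)  yes
(8) |22 − 12| = 10  yes
(9) a2 − a5 = 7 − 22 = -15  yes
(10) a3 = 13, a4 = 15; distinct  yes
(11) a5 = 22 is not in {23, 24, 20}  no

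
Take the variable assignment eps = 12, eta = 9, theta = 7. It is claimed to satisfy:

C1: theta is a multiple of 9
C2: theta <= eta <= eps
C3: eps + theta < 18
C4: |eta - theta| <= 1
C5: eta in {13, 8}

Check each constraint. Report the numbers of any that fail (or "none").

C1: 7 = 9*0 + 7, so 9 does not divide 7 — violated.
C2: values 7 <= 9 <= 12 — OK.
C3: eps + theta = 12 + 7 = 19; 19 ≥ 18, bound 18 not met — violated.
C4: |9 - 7| = 2; 2 > 1, exceeds bound 1 — violated.
C5: eta = 9 is not in {13, 8} — violated.

No — constraints 1, 3, 4, and 5 are not satisfied.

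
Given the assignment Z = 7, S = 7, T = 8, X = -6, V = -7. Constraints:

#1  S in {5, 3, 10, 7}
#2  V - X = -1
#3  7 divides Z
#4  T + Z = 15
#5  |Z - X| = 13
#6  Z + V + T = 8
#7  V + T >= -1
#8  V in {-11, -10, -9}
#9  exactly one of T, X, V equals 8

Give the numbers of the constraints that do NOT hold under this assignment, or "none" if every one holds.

#1 S = 7 is in {5, 3, 10, 7}  yes
#2 V - X = -7 - (-6) = -1  yes
#3 7 / 7 = 1, so 7 divides 7  yes
#4 T + Z = 8 + 7 = 15  yes
#5 |7 - (-6)| = 13  yes
#6 Z + V + T = 7 + (-7) + 8 = 8  yes
#7 V + T = -7 + 8 = 1; 1 ≥ -1  yes
#8 V = -7 is not in {-11, -10, -9}  no
#9 T=8, X=-6, V=-7; 1 of them equals 8  yes

Constraint 8 is violated.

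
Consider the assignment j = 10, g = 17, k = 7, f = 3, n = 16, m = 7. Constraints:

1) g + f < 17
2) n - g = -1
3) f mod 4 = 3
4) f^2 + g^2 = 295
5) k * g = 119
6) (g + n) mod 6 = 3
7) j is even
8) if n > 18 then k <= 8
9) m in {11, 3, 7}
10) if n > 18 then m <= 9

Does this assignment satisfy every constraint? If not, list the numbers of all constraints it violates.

1) g + f = 17 + 3 = 20; 20 ≥ 17, bound 17 not met  ✘
2) n - g = 16 - 17 = -1  ✔
3) 3 mod 4 = 3  ✔
4) f^2 + g^2 = 3^2 + 17^2 = 9 + 289 = 298, not 295  ✘
5) k * g = 7 * 17 = 119  ✔
6) g + n = 33; 33 mod 6 = 3  ✔
7) j = 10 is even  ✔
8) n = 16, not > 18; antecedent false, conditional vacuously true  ✔
9) m = 7 is in {11, 3, 7}  ✔
10) n = 16, not > 18; antecedent false, conditional vacuously true  ✔

No — constraints 1 and 4 are not satisfied.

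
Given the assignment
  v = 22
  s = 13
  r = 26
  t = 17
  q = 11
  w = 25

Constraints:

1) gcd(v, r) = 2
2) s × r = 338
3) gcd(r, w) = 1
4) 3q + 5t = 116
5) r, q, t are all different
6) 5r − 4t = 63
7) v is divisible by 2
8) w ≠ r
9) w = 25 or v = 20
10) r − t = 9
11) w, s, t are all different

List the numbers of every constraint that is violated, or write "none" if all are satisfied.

1) gcd(22, 26) = 2 — OK.
2) s × r = 13 × 26 = 338 — OK.
3) gcd(26, 25) = 1 — OK.
4) 3q + 5t = 3(11) + 5(17) = 118, not 116 — violated.
5) values 26, 11, 17 are pairwise distinct — OK.
6) 5r − 4t = 5(26) − 4(17) = 62, not 63 — violated.
7) 22 / 2 = 11, so 2 divides 22 — OK.
8) w = 25, r = 26; distinct — OK.
9) w = 25 = 25 (first disjunct) — OK.
10) r − t = 26 − 17 = 9 — OK.
11) values 25, 13, 17 are pairwise distinct — OK.

The assignment fails constraints 4 and 6.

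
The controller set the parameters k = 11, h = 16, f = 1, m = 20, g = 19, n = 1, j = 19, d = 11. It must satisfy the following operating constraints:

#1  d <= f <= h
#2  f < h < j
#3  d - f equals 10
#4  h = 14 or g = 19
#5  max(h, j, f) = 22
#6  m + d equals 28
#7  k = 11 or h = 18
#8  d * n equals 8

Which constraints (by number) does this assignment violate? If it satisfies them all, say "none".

Constraints 1, 5, 6, and 8 are violated.

#1 values 11, 1, 16; d = 11 is not <= f = 1 — does not hold.
#2 values 1 < 16 < 19 — holds.
#3 d - f = 11 - 1 = 10 — holds.
#4 h = 16 ≠ 14, but g = 19 = 19 (second disjunct) — holds.
#5 max(16, 19, 1) = 19, not 22 — does not hold.
#6 m + d = 20 + 11 = 31, not 28 — does not hold.
#7 k = 11 = 11 (first disjunct) — holds.
#8 d * n = 11 * 1 = 11, not 8 — does not hold.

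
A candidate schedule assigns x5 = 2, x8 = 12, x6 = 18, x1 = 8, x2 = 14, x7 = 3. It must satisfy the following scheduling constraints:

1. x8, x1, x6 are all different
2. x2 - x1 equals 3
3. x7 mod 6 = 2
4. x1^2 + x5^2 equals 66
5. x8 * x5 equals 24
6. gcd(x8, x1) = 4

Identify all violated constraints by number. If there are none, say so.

Constraints 2, 3, and 4 are violated.

1. values 12, 8, 18 are pairwise distinct — satisfied.
2. x2 - x1 = 14 - 8 = 6, not 3 — violated.
3. 3 mod 6 = 3, not 2 — violated.
4. x1^2 + x5^2 = 8^2 + 2^2 = 64 + 4 = 68, not 66 — violated.
5. x8 * x5 = 12 * 2 = 24 — satisfied.
6. gcd(12, 8) = 4 — satisfied.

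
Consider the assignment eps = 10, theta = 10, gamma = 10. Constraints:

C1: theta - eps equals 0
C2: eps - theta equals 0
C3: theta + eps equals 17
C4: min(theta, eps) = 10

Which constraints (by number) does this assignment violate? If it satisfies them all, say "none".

Constraint 3 does not hold.

C1: theta - eps = 10 - 10 = 0 — holds.
C2: eps - theta = 10 - 10 = 0 — holds.
C3: theta + eps = 10 + 10 = 20, not 17 — does not hold.
C4: min(10, 10) = 10 — holds.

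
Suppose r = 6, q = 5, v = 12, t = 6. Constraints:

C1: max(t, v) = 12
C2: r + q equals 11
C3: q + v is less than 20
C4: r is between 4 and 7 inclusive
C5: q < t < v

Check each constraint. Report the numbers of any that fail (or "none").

All constraints are satisfied.

C1: max(6, 12) = 12 — OK.
C2: r + q = 6 + 5 = 11 — OK.
C3: q + v = 5 + 12 = 17; 17 < 20 — OK.
C4: r = 6 lies in [4, 7] — OK.
C5: values 5 < 6 < 12 — OK.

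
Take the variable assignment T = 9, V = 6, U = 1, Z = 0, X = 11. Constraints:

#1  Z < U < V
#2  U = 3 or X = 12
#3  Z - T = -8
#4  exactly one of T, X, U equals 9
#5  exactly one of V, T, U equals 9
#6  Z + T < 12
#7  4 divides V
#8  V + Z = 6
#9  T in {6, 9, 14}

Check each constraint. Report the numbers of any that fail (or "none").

#1 values 0 < 1 < 6 — holds.
#2 U = 1 ≠ 3 and X = 11 ≠ 12; both disjuncts false — fails.
#3 Z - T = 0 - 9 = -9, not -8 — fails.
#4 T=9, X=11, U=1; 1 of them equals 9 — holds.
#5 V=6, T=9, U=1; 1 of them equals 9 — holds.
#6 Z + T = 0 + 9 = 9; 9 < 12 — holds.
#7 6 = 4*1 + 2, so 4 does not divide 6 — fails.
#8 V + Z = 6 + 0 = 6 — holds.
#9 T = 9 is in {6, 9, 14} — holds.

Constraints 2, 3, and 7 do not hold.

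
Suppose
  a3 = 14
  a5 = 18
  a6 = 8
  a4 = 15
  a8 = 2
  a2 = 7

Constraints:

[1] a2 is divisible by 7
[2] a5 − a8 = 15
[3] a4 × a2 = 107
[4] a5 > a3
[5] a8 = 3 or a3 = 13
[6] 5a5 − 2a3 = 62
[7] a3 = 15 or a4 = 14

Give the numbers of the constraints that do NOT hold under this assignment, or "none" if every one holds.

[1] 7 / 7 = 1, so 7 divides 7 — holds.
[2] a5 − a8 = 18 − 2 = 16, not 15 — does not hold.
[3] a4 × a2 = 15 × 7 = 105, not 107 — does not hold.
[4] a5 = 18, a3 = 14; 18 > 14 — holds.
[5] a8 = 2 ≠ 3 and a3 = 14 ≠ 13; both disjuncts false — does not hold.
[6] 5a5 − 2a3 = 5(18) − 2(14) = 62 — holds.
[7] a3 = 14 ≠ 15 and a4 = 15 ≠ 14; both disjuncts false — does not hold.

No — constraints 2, 3, 5, and 7 are not satisfied.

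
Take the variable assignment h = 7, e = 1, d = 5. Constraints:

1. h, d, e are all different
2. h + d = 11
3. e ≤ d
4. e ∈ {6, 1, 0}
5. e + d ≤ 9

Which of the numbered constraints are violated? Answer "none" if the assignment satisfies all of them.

1. values 7, 5, 1 are pairwise distinct — holds.
2. h + d = 7 + 5 = 12, not 11 — fails.
3. e = 1, d = 5; 1 ≤ 5 — holds.
4. e = 1 is in {6, 1, 0} — holds.
5. e + d = 1 + 5 = 6; 6 ≤ 9 — holds.

No — constraint 2 is not satisfied.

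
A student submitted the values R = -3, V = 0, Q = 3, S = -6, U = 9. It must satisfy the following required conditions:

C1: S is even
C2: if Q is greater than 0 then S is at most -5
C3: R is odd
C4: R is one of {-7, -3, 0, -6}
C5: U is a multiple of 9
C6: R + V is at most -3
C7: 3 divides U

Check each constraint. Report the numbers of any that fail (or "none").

No violations.

C1: S = -6 is even — holds.
C2: Q = 3 > 0, so we need S ≤ -5; S = -6 ≤ -5 — holds.
C3: R = -3 is odd — holds.
C4: R = -3 is in {-7, -3, 0, -6} — holds.
C5: 9 / 9 = 1, so 9 divides 9 — holds.
C6: R + V = -3 + 0 = -3; -3 ≤ -3 — holds.
C7: 9 / 3 = 3, so 3 divides 9 — holds.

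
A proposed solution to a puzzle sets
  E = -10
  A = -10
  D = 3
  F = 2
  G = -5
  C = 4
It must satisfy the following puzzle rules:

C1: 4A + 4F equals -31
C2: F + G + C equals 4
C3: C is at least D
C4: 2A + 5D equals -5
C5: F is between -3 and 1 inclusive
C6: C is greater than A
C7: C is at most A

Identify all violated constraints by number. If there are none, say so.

Constraints 1, 2, 5, 7 are violated.

C1: 4A + 4F = 4(-10) + 4(2) = -32, not -31  FAIL
C2: F + G + C = 2 + (-5) + 4 = 1, not 4  FAIL
C3: C = 4, D = 3; 4 ≥ 3  OK
C4: 2A + 5D = 2(-10) + 5(3) = -5  OK
C5: F = 2 is outside [-3, 1]  FAIL
C6: C = 4, A = -10; 4 > -10  OK
C7: C = 4, A = -10; 4 > -10 (want ≤)  FAIL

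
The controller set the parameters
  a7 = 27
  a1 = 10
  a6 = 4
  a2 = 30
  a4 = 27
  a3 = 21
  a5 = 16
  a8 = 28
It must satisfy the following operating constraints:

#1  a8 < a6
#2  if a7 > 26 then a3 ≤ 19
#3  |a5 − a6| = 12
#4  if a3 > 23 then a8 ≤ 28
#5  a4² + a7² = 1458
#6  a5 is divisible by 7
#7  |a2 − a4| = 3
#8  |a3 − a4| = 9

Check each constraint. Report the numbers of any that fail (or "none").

Constraints 1, 2, 6, 8 do not hold.

#1 a8 = 28, a6 = 4; 28 ≥ 4 (want <)  false
#2 a7 = 27 > 26, so we need a3 ≤ 19; but a3 = 21 > 19  false
#3 |16 − 4| = 12  true
#4 a3 = 21, not > 23; antecedent false, conditional vacuously true  true
#5 a4² + a7² = 27² + 27² = 729 + 729 = 1458  true
#6 16 = 7×2 + 2, so 7 does not divide 16  false
#7 |30 − 27| = 3  true
#8 |21 − 27| = 6, not 9  false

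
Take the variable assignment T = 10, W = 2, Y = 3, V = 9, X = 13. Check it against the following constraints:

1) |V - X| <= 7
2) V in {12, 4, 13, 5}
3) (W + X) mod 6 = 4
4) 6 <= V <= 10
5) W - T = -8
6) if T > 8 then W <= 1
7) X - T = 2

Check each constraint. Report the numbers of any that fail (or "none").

Violated: 2, 3, 6, and 7.

1) |9 - 13| = 4; 4 ≤ 7  OK
2) V = 9 is not in {12, 4, 13, 5}  FAIL
3) W + X = 15; 15 mod 6 = 3, not 4  FAIL
4) V = 9 lies in [6, 10]  OK
5) W - T = 2 - 10 = -8  OK
6) T = 10 > 8, so we need W ≤ 1; but W = 2 > 1  FAIL
7) X - T = 13 - 10 = 3, not 2  FAIL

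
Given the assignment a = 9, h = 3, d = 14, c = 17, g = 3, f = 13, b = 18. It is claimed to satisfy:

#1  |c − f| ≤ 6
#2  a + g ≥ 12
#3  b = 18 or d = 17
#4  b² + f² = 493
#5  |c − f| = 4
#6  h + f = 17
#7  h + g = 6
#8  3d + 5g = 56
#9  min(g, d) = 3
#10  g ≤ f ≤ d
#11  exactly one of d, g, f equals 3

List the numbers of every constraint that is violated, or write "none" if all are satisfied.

Constraints 6 and 8 do not hold.

#1 |17 − 13| = 4; 4 ≤ 6 — OK.
#2 a + g = 9 + 3 = 12; 12 ≥ 12 — OK.
#3 b = 18 = 18 (first disjunct) — OK.
#4 b² + f² = 18² + 13² = 324 + 169 = 493 — OK.
#5 |17 − 13| = 4 — OK.
#6 h + f = 3 + 13 = 16, not 17 — violated.
#7 h + g = 3 + 3 = 6 — OK.
#8 3d + 5g = 3(14) + 5(3) = 57, not 56 — violated.
#9 min(3, 14) = 3 — OK.
#10 values 3 ≤ 13 ≤ 14 — OK.
#11 d=14, g=3, f=13; 1 of them equals 3 — OK.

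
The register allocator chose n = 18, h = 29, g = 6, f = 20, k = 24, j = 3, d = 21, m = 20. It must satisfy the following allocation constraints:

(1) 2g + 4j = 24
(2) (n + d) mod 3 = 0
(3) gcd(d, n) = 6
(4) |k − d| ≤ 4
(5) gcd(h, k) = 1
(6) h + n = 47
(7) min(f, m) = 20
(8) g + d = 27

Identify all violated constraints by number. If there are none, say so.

Constraint 3 does not hold.

(1) 2g + 4j = 2(6) + 4(3) = 24  holds
(2) n + d = 39; 39 mod 3 = 0  holds
(3) gcd(21, 18) = 3, not 6  fails
(4) |24 − 21| = 3; 3 ≤ 4  holds
(5) gcd(29, 24) = 1  holds
(6) h + n = 29 + 18 = 47  holds
(7) min(20, 20) = 20  holds
(8) g + d = 6 + 21 = 27  holds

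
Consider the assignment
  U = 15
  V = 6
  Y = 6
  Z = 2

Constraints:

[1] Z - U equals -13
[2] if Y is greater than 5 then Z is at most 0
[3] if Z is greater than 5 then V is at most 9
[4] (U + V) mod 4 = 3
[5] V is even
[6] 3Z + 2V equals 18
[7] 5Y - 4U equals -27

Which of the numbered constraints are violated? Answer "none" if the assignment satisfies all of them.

[1] Z - U = 2 - 15 = -13  true
[2] Y = 6 > 5, so we need Z ≤ 0; but Z = 2 > 0  false
[3] Z = 2, not > 5; antecedent false, conditional vacuously true  true
[4] U + V = 21; 21 mod 4 = 1, not 3  false
[5] V = 6 is even  true
[6] 3Z + 2V = 3(2) + 2(6) = 18  true
[7] 5Y - 4U = 5(6) - 4(15) = -30, not -27  false

No — constraints 2, 4, and 7 are not satisfied.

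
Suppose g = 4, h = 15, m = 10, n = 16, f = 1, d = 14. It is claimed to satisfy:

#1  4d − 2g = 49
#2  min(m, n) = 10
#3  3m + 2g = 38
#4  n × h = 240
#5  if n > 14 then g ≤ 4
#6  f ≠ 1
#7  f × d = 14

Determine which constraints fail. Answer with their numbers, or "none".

No — constraints 1, 6 are not satisfied.

#1 4d − 2g = 4(14) − 2(4) = 48, not 49  ✗
#2 min(10, 16) = 10  ✓
#3 3m + 2g = 3(10) + 2(4) = 38  ✓
#4 n × h = 16 × 15 = 240  ✓
#5 n = 16 > 14, so we need g ≤ 4; g = 4 ≤ 4  ✓
#6 f = 1, but 1 is required to differ  ✗
#7 f × d = 1 × 14 = 14  ✓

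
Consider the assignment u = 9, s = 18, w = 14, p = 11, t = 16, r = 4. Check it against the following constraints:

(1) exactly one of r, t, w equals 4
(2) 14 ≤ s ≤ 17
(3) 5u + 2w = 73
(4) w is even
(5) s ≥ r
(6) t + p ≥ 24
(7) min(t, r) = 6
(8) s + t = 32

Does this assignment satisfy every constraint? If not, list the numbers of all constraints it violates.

Violated: 2, 7, 8.

(1) r=4, t=16, w=14; 1 of them equals 4  holds
(2) s = 18 is outside [14, 17]  fails
(3) 5u + 2w = 5(9) + 2(14) = 73  holds
(4) w = 14 is even  holds
(5) s = 18, r = 4; 18 ≥ 4  holds
(6) t + p = 16 + 11 = 27; 27 ≥ 24  holds
(7) min(16, 4) = 4, not 6  fails
(8) s + t = 18 + 16 = 34, not 32  fails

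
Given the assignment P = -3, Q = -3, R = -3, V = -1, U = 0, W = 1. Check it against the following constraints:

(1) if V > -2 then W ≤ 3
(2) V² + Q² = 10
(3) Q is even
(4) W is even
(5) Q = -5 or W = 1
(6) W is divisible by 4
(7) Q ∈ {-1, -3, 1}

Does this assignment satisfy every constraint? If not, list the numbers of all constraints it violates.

Violated: 3, 4, 6.

(1) V = -1 > -2, so we need W ≤ 3; W = 1 ≤ 3 — holds.
(2) V² + Q² = (-1)² + (-3)² = 1 + 9 = 10 — holds.
(3) Q = -3 is odd — fails.
(4) W = 1 is odd — fails.
(5) Q = -3 ≠ -5, but W = 1 = 1 (second disjunct) — holds.
(6) 1 = 4×0 + 1, so 4 does not divide 1 — fails.
(7) Q = -3 is in {-1, -3, 1} — holds.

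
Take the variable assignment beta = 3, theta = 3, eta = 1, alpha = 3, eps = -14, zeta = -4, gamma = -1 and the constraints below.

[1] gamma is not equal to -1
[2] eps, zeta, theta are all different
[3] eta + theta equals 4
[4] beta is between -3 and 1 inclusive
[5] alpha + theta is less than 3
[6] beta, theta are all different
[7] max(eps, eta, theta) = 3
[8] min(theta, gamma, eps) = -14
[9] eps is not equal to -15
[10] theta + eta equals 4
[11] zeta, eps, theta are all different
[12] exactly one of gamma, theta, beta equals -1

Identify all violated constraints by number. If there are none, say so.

[1] gamma = -1, but -1 is required to differ  ✗
[2] values -14, -4, 3 are pairwise distinct  ✓
[3] eta + theta = 1 + 3 = 4  ✓
[4] beta = 3 is outside [-3, 1]  ✗
[5] alpha + theta = 3 + 3 = 6; 6 ≥ 3, bound 3 not met  ✗
[6] beta = theta = 3, not all different  ✗
[7] max(-14, 1, 3) = 3  ✓
[8] min(3, -1, -14) = -14  ✓
[9] eps = -14, and -14 ≠ -15  ✓
[10] theta + eta = 3 + 1 = 4  ✓
[11] values -4, -14, 3 are pairwise distinct  ✓
[12] gamma=-1, theta=3, beta=3; 1 of them equals -1  ✓

No — constraints 1, 4, 5, and 6 are not satisfied.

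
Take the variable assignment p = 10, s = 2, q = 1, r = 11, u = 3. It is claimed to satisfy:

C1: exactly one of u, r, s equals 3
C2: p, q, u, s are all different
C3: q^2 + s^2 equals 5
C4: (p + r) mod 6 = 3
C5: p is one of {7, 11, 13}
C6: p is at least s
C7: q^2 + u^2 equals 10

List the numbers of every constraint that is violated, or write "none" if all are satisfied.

C1: u=3, r=11, s=2; 1 of them equals 3  ✔
C2: values 10, 1, 3, 2 are pairwise distinct  ✔
C3: q^2 + s^2 = 1^2 + 2^2 = 1 + 4 = 5  ✔
C4: p + r = 21; 21 mod 6 = 3  ✔
C5: p = 10 is not in {7, 11, 13}  ✘
C6: p = 10, s = 2; 10 ≥ 2  ✔
C7: q^2 + u^2 = 1^2 + 3^2 = 1 + 9 = 10  ✔

Constraint 5 is violated.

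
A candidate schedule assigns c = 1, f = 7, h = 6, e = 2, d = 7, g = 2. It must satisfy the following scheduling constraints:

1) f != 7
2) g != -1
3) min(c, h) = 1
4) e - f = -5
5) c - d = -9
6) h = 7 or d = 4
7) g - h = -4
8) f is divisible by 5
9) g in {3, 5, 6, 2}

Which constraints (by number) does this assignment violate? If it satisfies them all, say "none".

Violated: 1, 5, 6, and 8.

1) f = 7, but 7 is required to differ  FAIL
2) g = 2, and 2 ≠ -1  OK
3) min(1, 6) = 1  OK
4) e - f = 2 - 7 = -5  OK
5) c - d = 1 - 7 = -6, not -9  FAIL
6) h = 6 ≠ 7 and d = 7 ≠ 4; both disjuncts false  FAIL
7) g - h = 2 - 6 = -4  OK
8) 7 = 5*1 + 2, so 5 does not divide 7  FAIL
9) g = 2 is in {3, 5, 6, 2}  OK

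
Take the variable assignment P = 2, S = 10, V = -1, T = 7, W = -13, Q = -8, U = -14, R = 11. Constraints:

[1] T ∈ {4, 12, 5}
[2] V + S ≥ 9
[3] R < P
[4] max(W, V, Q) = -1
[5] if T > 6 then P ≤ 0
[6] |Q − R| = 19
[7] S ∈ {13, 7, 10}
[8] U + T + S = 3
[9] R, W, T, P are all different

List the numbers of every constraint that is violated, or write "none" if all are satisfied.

[1] T = 7 is not in {4, 12, 5} — does not hold.
[2] V + S = -1 + 10 = 9; 9 ≥ 9 — holds.
[3] R = 11, P = 2; 11 ≥ 2 (want <) — does not hold.
[4] max(-13, -1, -8) = -1 — holds.
[5] T = 7 > 6, so we need P ≤ 0; but P = 2 > 0 — does not hold.
[6] |-8 − 11| = 19 — holds.
[7] S = 10 is in {13, 7, 10} — holds.
[8] U + T + S = -14 + 7 + 10 = 3 — holds.
[9] values 11, -13, 7, 2 are pairwise distinct — holds.

The assignment fails constraints 1, 3, 5.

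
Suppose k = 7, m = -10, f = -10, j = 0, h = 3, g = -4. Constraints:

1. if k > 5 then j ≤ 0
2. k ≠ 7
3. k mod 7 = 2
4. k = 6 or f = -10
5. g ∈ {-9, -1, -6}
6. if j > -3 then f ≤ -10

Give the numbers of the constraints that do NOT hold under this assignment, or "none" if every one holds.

Constraints 2, 3, and 5 do not hold.

1. k = 7 > 5, so we need j ≤ 0; j = 0 ≤ 0 — holds.
2. k = 7, but 7 is required to differ — does not hold.
3. 7 mod 7 = 0, not 2 — does not hold.
4. k = 7 ≠ 6, but f = -10 = -10 (second disjunct) — holds.
5. g = -4 is not in {-9, -1, -6} — does not hold.
6. j = 0 > -3, so we need f ≤ -10; f = -10 ≤ -10 — holds.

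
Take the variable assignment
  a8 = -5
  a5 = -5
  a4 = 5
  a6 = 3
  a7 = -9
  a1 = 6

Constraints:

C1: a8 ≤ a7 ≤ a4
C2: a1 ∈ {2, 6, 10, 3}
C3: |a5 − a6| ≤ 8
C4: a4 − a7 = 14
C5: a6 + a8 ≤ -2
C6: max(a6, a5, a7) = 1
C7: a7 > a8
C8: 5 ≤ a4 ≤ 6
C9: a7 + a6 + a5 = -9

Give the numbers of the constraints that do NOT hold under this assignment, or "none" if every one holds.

C1: values -5, -9, 5; a8 = -5 is not ≤ a7 = -9 — fails.
C2: a1 = 6 is in {2, 6, 10, 3} — holds.
C3: |-5 − 3| = 8; 8 ≤ 8 — holds.
C4: a4 − a7 = 5 − (-9) = 14 — holds.
C5: a6 + a8 = 3 + (-5) = -2; -2 ≤ -2 — holds.
C6: max(3, -5, -9) = 3, not 1 — fails.
C7: a7 = -9, a8 = -5; -9 ≤ -5 (want >) — fails.
C8: a4 = 5 lies in [5, 6] — holds.
C9: a7 + a6 + a5 = -9 + 3 + (-5) = -11, not -9 — fails.

The assignment fails constraints 1, 6, 7, and 9.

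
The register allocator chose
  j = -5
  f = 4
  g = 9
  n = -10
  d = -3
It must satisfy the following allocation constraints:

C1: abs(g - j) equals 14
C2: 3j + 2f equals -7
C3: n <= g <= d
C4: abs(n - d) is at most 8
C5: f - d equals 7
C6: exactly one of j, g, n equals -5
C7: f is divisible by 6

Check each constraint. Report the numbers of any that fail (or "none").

The assignment fails constraints 3 and 7.

C1: abs(9 - (-5)) = 14 — holds.
C2: 3j + 2f = 3(-5) + 2(4) = -7 — holds.
C3: values -10, 9, -3; g = 9 is not <= d = -3 — fails.
C4: abs(-10 - (-3)) = 7; 7 ≤ 8 — holds.
C5: f - d = 4 - (-3) = 7 — holds.
C6: j=-5, g=9, n=-10; 1 of them equals -5 — holds.
C7: 4 = 6*0 + 4, so 6 does not divide 4 — fails.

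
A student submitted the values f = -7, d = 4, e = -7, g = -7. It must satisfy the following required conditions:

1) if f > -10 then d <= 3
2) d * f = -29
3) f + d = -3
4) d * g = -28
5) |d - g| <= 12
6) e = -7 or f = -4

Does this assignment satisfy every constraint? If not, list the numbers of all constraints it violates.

Constraints 1 and 2 do not hold.

1) f = -7 > -10, so we need d ≤ 3; but d = 4 > 3  false
2) d * f = 4 * (-7) = -28, not -29  false
3) f + d = -7 + 4 = -3  true
4) d * g = 4 * (-7) = -28  true
5) |4 - (-7)| = 11; 11 ≤ 12  true
6) e = -7 = -7 (first disjunct)  true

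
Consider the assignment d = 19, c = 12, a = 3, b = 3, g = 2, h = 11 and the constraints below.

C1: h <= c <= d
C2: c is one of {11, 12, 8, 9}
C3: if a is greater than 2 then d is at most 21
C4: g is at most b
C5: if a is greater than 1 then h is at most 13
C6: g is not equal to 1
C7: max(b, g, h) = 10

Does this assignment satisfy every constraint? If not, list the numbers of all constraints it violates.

Constraint 7 is violated.

C1: values 11 <= 12 <= 19 — holds.
C2: c = 12 is in {11, 12, 8, 9} — holds.
C3: a = 3 > 2, so we need d ≤ 21; d = 19 ≤ 21 — holds.
C4: g = 2, b = 3; 2 ≤ 3 — holds.
C5: a = 3 > 1, so we need h ≤ 13; h = 11 ≤ 13 — holds.
C6: g = 2, and 2 ≠ 1 — holds.
C7: max(3, 2, 11) = 11, not 10 — does not hold.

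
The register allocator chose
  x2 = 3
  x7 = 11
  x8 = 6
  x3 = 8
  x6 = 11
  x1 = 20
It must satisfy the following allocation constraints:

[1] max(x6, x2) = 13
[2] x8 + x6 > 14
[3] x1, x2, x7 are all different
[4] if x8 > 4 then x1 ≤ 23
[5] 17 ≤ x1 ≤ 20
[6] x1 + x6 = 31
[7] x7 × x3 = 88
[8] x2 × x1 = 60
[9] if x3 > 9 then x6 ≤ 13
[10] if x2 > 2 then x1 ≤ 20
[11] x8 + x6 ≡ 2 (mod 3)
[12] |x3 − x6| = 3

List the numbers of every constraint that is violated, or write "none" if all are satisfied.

[1] max(11, 3) = 11, not 13  ✗
[2] x8 + x6 = 6 + 11 = 17; 17 > 14  ✓
[3] values 20, 3, 11 are pairwise distinct  ✓
[4] x8 = 6 > 4, so we need x1 ≤ 23; x1 = 20 ≤ 23  ✓
[5] x1 = 20 lies in [17, 20]  ✓
[6] x1 + x6 = 20 + 11 = 31  ✓
[7] x7 × x3 = 11 × 8 = 88  ✓
[8] x2 × x1 = 3 × 20 = 60  ✓
[9] x3 = 8, not > 9; antecedent false, conditional vacuously true  ✓
[10] x2 = 3 > 2, so we need x1 ≤ 20; x1 = 20 ≤ 20  ✓
[11] x8 + x6 = 17; 17 mod 3 = 2  ✓
[12] |8 − 11| = 3  ✓

The assignment fails constraint 1.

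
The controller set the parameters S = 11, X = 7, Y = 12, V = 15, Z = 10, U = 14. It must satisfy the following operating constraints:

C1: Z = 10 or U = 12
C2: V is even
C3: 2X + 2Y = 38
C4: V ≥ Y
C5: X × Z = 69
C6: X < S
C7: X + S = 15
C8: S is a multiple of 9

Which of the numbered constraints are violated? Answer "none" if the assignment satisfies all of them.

C1: Z = 10 = 10 (first disjunct) — holds.
C2: V = 15 is odd — does not hold.
C3: 2X + 2Y = 2(7) + 2(12) = 38 — holds.
C4: V = 15, Y = 12; 15 ≥ 12 — holds.
C5: X × Z = 7 × 10 = 70, not 69 — does not hold.
C6: X = 7, S = 11; 7 < 11 — holds.
C7: X + S = 7 + 11 = 18, not 15 — does not hold.
C8: 11 = 9×1 + 2, so 9 does not divide 11 — does not hold.

Violated: 2, 5, 7, 8.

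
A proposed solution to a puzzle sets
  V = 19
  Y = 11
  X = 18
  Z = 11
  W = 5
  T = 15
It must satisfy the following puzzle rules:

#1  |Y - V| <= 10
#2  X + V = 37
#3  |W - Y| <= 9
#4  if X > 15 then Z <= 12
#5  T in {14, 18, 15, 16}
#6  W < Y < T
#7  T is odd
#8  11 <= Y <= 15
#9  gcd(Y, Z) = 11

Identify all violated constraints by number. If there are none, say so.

Yes — all constraints hold.

#1 |11 - 19| = 8; 8 ≤ 10 — holds.
#2 X + V = 18 + 19 = 37 — holds.
#3 |5 - 11| = 6; 6 ≤ 9 — holds.
#4 X = 18 > 15, so we need Z ≤ 12; Z = 11 ≤ 12 — holds.
#5 T = 15 is in {14, 18, 15, 16} — holds.
#6 values 5 < 11 < 15 — holds.
#7 T = 15 is odd — holds.
#8 Y = 11 lies in [11, 15] — holds.
#9 gcd(11, 11) = 11 — holds.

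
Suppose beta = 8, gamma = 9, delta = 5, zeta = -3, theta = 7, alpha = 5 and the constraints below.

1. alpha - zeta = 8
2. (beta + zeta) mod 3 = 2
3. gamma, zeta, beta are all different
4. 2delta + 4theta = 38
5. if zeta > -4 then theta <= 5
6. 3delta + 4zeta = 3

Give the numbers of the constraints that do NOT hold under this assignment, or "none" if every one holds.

1. alpha - zeta = 5 - (-3) = 8 — holds.
2. beta + zeta = 5; 5 mod 3 = 2 — holds.
3. values 9, -3, 8 are pairwise distinct — holds.
4. 2delta + 4theta = 2(5) + 4(7) = 38 — holds.
5. zeta = -3 > -4, so we need theta ≤ 5; but theta = 7 > 5 — does not hold.
6. 3delta + 4zeta = 3(5) + 4(-3) = 3 — holds.

Violated: 5.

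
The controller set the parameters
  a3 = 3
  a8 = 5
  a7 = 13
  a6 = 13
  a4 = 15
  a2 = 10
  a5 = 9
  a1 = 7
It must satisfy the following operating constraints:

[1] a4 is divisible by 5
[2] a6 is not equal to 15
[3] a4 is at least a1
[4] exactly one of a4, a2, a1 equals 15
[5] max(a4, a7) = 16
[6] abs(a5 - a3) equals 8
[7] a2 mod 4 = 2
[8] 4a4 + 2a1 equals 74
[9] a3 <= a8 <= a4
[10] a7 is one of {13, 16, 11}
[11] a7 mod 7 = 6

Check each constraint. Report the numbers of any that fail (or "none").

Violated: 5 and 6.

[1] 15 / 5 = 3, so 5 divides 15 — OK.
[2] a6 = 13, and 13 ≠ 15 — OK.
[3] a4 = 15, a1 = 7; 15 ≥ 7 — OK.
[4] a4=15, a2=10, a1=7; 1 of them equals 15 — OK.
[5] max(15, 13) = 15, not 16 — violated.
[6] abs(9 - 3) = 6, not 8 — violated.
[7] 10 mod 4 = 2 — OK.
[8] 4a4 + 2a1 = 4(15) + 2(7) = 74 — OK.
[9] values 3 <= 5 <= 15 — OK.
[10] a7 = 13 is in {13, 16, 11} — OK.
[11] 13 mod 7 = 6 — OK.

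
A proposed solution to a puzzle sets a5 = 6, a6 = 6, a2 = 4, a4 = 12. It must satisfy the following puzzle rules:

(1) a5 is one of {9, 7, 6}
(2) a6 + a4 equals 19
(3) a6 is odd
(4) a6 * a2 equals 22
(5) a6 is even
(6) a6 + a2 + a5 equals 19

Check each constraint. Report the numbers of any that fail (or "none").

Constraints 2, 3, 4, and 6 do not hold.

(1) a5 = 6 is in {9, 7, 6}  OK
(2) a6 + a4 = 6 + 12 = 18, not 19  FAIL
(3) a6 = 6 is even  FAIL
(4) a6 * a2 = 6 * 4 = 24, not 22  FAIL
(5) a6 = 6 is even  OK
(6) a6 + a2 + a5 = 6 + 4 + 6 = 16, not 19  FAIL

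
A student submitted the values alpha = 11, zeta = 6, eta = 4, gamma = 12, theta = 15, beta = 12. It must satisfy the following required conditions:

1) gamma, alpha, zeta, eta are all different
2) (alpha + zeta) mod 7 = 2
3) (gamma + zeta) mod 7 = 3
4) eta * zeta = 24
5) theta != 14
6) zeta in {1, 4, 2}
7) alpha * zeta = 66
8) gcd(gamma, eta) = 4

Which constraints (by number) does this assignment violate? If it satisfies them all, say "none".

1) values 12, 11, 6, 4 are pairwise distinct  holds
2) alpha + zeta = 17; 17 mod 7 = 3, not 2  fails
3) gamma + zeta = 18; 18 mod 7 = 4, not 3  fails
4) eta * zeta = 4 * 6 = 24  holds
5) theta = 15, and 15 ≠ 14  holds
6) zeta = 6 is not in {1, 4, 2}  fails
7) alpha * zeta = 11 * 6 = 66  holds
8) gcd(12, 4) = 4  holds

Constraints 2, 3, 6 do not hold.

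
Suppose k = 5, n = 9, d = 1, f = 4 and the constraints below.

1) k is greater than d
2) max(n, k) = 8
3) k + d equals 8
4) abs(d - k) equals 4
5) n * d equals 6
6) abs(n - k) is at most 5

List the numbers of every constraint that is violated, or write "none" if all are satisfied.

1) k = 5, d = 1; 5 > 1 — holds.
2) max(9, 5) = 9, not 8 — does not hold.
3) k + d = 5 + 1 = 6, not 8 — does not hold.
4) abs(1 - 5) = 4 — holds.
5) n * d = 9 * 1 = 9, not 6 — does not hold.
6) abs(9 - 5) = 4; 4 ≤ 5 — holds.

No — constraints 2, 3, and 5 are not satisfied.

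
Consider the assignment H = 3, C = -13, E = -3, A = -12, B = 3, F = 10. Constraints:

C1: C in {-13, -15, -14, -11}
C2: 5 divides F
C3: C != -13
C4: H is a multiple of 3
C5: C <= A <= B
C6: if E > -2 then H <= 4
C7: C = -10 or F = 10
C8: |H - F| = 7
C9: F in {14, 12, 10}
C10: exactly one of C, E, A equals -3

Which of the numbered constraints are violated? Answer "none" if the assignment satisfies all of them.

The assignment fails constraint 3.

C1: C = -13 is in {-13, -15, -14, -11}  ✓
C2: 10 / 5 = 2, so 5 divides 10  ✓
C3: C = -13, but -13 is required to differ  ✗
C4: 3 / 3 = 1, so 3 divides 3  ✓
C5: values -13 <= -12 <= 3  ✓
C6: E = -3, not > -2; antecedent false, conditional vacuously true  ✓
C7: C = -13 ≠ -10, but F = 10 = 10 (second disjunct)  ✓
C8: |3 - 10| = 7  ✓
C9: F = 10 is in {14, 12, 10}  ✓
C10: C=-13, E=-3, A=-12; 1 of them equals -3  ✓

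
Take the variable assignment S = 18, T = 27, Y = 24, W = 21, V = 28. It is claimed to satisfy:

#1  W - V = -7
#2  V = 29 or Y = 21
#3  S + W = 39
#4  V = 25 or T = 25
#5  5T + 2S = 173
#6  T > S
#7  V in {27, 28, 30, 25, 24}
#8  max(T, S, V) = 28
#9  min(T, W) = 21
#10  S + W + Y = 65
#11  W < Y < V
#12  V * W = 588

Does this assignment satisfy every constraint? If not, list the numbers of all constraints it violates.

#1 W - V = 21 - 28 = -7 — OK.
#2 V = 28 ≠ 29 and Y = 24 ≠ 21; both disjuncts false — violated.
#3 S + W = 18 + 21 = 39 — OK.
#4 V = 28 ≠ 25 and T = 27 ≠ 25; both disjuncts false — violated.
#5 5T + 2S = 5(27) + 2(18) = 171, not 173 — violated.
#6 T = 27, S = 18; 27 > 18 — OK.
#7 V = 28 is in {27, 28, 30, 25, 24} — OK.
#8 max(27, 18, 28) = 28 — OK.
#9 min(27, 21) = 21 — OK.
#10 S + W + Y = 18 + 21 + 24 = 63, not 65 — violated.
#11 values 21 < 24 < 28 — OK.
#12 V * W = 28 * 21 = 588 — OK.

Constraints 2, 4, 5, and 10 are violated.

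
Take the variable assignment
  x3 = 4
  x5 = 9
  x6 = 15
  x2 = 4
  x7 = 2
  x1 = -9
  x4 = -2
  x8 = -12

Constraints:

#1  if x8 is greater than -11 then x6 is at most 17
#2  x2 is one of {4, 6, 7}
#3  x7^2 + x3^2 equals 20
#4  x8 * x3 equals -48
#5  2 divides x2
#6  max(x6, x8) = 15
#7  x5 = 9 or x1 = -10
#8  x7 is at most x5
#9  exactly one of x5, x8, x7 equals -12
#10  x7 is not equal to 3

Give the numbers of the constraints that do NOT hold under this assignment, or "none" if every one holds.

None — every constraint holds.

#1 x8 = -12, not > -11; antecedent false, conditional vacuously true  holds
#2 x2 = 4 is in {4, 6, 7}  holds
#3 x7^2 + x3^2 = 2^2 + 4^2 = 4 + 16 = 20  holds
#4 x8 * x3 = -12 * 4 = -48  holds
#5 4 / 2 = 2, so 2 divides 4  holds
#6 max(15, -12) = 15  holds
#7 x5 = 9 = 9 (first disjunct)  holds
#8 x7 = 2, x5 = 9; 2 ≤ 9  holds
#9 x5=9, x8=-12, x7=2; 1 of them equals -12  holds
#10 x7 = 2, and 2 ≠ 3  holds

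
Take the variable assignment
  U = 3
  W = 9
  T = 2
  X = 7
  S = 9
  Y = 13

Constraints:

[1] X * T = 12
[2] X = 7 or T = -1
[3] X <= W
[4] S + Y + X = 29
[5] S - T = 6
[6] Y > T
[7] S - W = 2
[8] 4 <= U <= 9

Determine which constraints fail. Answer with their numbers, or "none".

No — constraints 1, 5, 7, 8 are not satisfied.

[1] X * T = 7 * 2 = 14, not 12 — violated.
[2] X = 7 = 7 (first disjunct) — satisfied.
[3] X = 7, W = 9; 7 ≤ 9 — satisfied.
[4] S + Y + X = 9 + 13 + 7 = 29 — satisfied.
[5] S - T = 9 - 2 = 7, not 6 — violated.
[6] Y = 13, T = 2; 13 > 2 — satisfied.
[7] S - W = 9 - 9 = 0, not 2 — violated.
[8] U = 3 is outside [4, 9] — violated.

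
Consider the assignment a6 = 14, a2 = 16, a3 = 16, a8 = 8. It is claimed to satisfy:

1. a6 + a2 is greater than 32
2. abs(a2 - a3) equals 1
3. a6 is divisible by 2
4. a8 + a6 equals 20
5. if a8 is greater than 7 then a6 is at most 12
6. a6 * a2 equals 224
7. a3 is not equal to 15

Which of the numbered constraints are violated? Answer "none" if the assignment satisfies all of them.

1. a6 + a2 = 14 + 16 = 30; 30 ≤ 32, bound 32 not met  ✗
2. abs(16 - 16) = 0, not 1  ✗
3. 14 / 2 = 7, so 2 divides 14  ✓
4. a8 + a6 = 8 + 14 = 22, not 20  ✗
5. a8 = 8 > 7, so we need a6 ≤ 12; but a6 = 14 > 12  ✗
6. a6 * a2 = 14 * 16 = 224  ✓
7. a3 = 16, and 16 ≠ 15  ✓

Constraints 1, 2, 4, 5 are violated.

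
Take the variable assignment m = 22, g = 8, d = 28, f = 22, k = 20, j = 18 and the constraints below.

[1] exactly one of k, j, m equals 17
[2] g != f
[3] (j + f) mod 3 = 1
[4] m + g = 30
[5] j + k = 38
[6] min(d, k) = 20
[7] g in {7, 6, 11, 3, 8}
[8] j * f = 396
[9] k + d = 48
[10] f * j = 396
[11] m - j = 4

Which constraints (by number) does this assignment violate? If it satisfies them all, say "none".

[1] k=20, j=18, m=22; 0 of them equal 17, not exactly one  fails
[2] g = 8, f = 22; distinct  holds
[3] j + f = 40; 40 mod 3 = 1  holds
[4] m + g = 22 + 8 = 30  holds
[5] j + k = 18 + 20 = 38  holds
[6] min(28, 20) = 20  holds
[7] g = 8 is in {7, 6, 11, 3, 8}  holds
[8] j * f = 18 * 22 = 396  holds
[9] k + d = 20 + 28 = 48  holds
[10] f * j = 22 * 18 = 396  holds
[11] m - j = 22 - 18 = 4  holds

Constraint 1 does not hold.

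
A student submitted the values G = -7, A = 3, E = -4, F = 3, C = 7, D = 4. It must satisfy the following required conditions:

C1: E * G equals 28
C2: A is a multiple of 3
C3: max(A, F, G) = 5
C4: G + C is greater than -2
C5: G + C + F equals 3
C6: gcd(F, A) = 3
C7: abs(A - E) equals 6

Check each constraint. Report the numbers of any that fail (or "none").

C1: E * G = -4 * (-7) = 28 — holds.
C2: 3 / 3 = 1, so 3 divides 3 — holds.
C3: max(3, 3, -7) = 3, not 5 — does not hold.
C4: G + C = -7 + 7 = 0; 0 > -2 — holds.
C5: G + C + F = -7 + 7 + 3 = 3 — holds.
C6: gcd(3, 3) = 3 — holds.
C7: abs(3 - (-4)) = 7, not 6 — does not hold.

The assignment fails constraints 3 and 7.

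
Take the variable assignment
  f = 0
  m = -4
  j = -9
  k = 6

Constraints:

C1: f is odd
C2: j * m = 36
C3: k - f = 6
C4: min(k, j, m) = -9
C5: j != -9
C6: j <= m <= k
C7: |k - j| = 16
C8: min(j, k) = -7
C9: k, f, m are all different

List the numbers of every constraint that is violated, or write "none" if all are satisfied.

The assignment fails constraints 1, 5, 7, 8.

C1: f = 0 is even — violated.
C2: j * m = -9 * (-4) = 36 — OK.
C3: k - f = 6 - 0 = 6 — OK.
C4: min(6, -9, -4) = -9 — OK.
C5: j = -9, but -9 is required to differ — violated.
C6: values -9 <= -4 <= 6 — OK.
C7: |6 - (-9)| = 15, not 16 — violated.
C8: min(-9, 6) = -9, not -7 — violated.
C9: values 6, 0, -4 are pairwise distinct — OK.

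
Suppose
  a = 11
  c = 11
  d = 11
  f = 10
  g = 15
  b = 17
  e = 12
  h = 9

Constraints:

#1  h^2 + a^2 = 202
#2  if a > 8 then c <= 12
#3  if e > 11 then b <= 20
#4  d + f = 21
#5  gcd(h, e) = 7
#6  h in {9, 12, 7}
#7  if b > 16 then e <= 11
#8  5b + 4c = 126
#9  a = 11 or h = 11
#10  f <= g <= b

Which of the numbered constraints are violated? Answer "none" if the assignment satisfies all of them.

#1 h^2 + a^2 = 9^2 + 11^2 = 81 + 121 = 202 — holds.
#2 a = 11 > 8, so we need c ≤ 12; c = 11 ≤ 12 — holds.
#3 e = 12 > 11, so we need b ≤ 20; b = 17 ≤ 20 — holds.
#4 d + f = 11 + 10 = 21 — holds.
#5 gcd(9, 12) = 3, not 7 — does not hold.
#6 h = 9 is in {9, 12, 7} — holds.
#7 b = 17 > 16, so we need e ≤ 11; but e = 12 > 11 — does not hold.
#8 5b + 4c = 5(17) + 4(11) = 129, not 126 — does not hold.
#9 a = 11 = 11 (first disjunct) — holds.
#10 values 10 <= 15 <= 17 — holds.

No — constraints 5, 7, 8 are not satisfied.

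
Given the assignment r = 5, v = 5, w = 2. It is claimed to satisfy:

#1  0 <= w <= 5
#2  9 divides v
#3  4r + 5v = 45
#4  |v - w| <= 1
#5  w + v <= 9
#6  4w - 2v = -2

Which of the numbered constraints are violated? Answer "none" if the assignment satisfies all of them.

#1 w = 2 lies in [0, 5] — OK.
#2 5 = 9*0 + 5, so 9 does not divide 5 — violated.
#3 4r + 5v = 4(5) + 5(5) = 45 — OK.
#4 |5 - 2| = 3; 3 > 1, exceeds bound 1 — violated.
#5 w + v = 2 + 5 = 7; 7 ≤ 9 — OK.
#6 4w - 2v = 4(2) - 2(5) = -2 — OK.

The assignment fails constraints 2, 4.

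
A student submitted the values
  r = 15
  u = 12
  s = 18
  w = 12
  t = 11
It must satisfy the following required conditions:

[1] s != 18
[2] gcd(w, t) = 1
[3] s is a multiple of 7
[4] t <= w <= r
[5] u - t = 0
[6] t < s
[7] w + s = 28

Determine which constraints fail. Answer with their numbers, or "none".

The assignment fails constraints 1, 3, 5, and 7.

[1] s = 18, but 18 is required to differ  ✘
[2] gcd(12, 11) = 1  ✔
[3] 18 = 7*2 + 4, so 7 does not divide 18  ✘
[4] values 11 <= 12 <= 15  ✔
[5] u - t = 12 - 11 = 1, not 0  ✘
[6] t = 11, s = 18; 11 < 18  ✔
[7] w + s = 12 + 18 = 30, not 28  ✘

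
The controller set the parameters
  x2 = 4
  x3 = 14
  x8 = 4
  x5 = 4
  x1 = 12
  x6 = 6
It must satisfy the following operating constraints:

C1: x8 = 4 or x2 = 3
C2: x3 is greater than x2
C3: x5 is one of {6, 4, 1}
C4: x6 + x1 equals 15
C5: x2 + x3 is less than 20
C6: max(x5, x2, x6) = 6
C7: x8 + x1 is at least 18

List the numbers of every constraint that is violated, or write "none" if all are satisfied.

C1: x8 = 4 = 4 (first disjunct)  ✔
C2: x3 = 14, x2 = 4; 14 > 4  ✔
C3: x5 = 4 is in {6, 4, 1}  ✔
C4: x6 + x1 = 6 + 12 = 18, not 15  ✘
C5: x2 + x3 = 4 + 14 = 18; 18 < 20  ✔
C6: max(4, 4, 6) = 6  ✔
C7: x8 + x1 = 4 + 12 = 16; 16 < 18, bound 18 not met  ✘

Violated: 4, 7.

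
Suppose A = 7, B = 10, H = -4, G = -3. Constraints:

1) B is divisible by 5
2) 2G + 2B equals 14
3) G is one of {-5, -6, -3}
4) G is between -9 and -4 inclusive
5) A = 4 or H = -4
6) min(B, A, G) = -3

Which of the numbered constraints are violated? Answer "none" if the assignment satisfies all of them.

1) 10 / 5 = 2, so 5 divides 10  ✓
2) 2G + 2B = 2(-3) + 2(10) = 14  ✓
3) G = -3 is in {-5, -6, -3}  ✓
4) G = -3 is outside [-9, -4]  ✗
5) A = 7 ≠ 4, but H = -4 = -4 (second disjunct)  ✓
6) min(10, 7, -3) = -3  ✓

Constraint 4 does not hold.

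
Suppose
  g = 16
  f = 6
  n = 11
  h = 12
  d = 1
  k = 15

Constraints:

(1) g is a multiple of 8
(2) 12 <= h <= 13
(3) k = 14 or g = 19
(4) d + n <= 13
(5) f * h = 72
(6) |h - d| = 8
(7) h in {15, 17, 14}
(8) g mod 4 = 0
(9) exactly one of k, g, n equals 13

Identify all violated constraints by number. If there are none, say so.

(1) 16 / 8 = 2, so 8 divides 16  OK
(2) h = 12 lies in [12, 13]  OK
(3) k = 15 ≠ 14 and g = 16 ≠ 19; both disjuncts false  FAIL
(4) d + n = 1 + 11 = 12; 12 ≤ 13  OK
(5) f * h = 6 * 12 = 72  OK
(6) |12 - 1| = 11, not 8  FAIL
(7) h = 12 is not in {15, 17, 14}  FAIL
(8) 16 mod 4 = 0  OK
(9) k=15, g=16, n=11; 0 of them equal 13, not exactly one  FAIL

Constraints 3, 6, 7, and 9 are violated.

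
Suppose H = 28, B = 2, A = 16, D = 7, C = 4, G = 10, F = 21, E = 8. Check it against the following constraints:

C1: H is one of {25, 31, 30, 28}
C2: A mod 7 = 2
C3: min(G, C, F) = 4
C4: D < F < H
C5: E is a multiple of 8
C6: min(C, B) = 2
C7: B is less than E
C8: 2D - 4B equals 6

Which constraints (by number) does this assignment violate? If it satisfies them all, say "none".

None — every constraint holds.

C1: H = 28 is in {25, 31, 30, 28} — holds.
C2: 16 mod 7 = 2 — holds.
C3: min(10, 4, 21) = 4 — holds.
C4: values 7 < 21 < 28 — holds.
C5: 8 / 8 = 1, so 8 divides 8 — holds.
C6: min(4, 2) = 2 — holds.
C7: B = 2, E = 8; 2 < 8 — holds.
C8: 2D - 4B = 2(7) - 4(2) = 6 — holds.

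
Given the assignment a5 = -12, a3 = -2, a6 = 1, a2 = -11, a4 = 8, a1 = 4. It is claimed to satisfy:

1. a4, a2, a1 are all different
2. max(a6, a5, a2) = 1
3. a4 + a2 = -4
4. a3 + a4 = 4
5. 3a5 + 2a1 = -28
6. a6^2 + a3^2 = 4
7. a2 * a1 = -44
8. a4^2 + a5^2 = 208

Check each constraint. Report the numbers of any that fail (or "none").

The assignment fails constraints 3, 4, and 6.

1. values 8, -11, 4 are pairwise distinct  holds
2. max(1, -12, -11) = 1  holds
3. a4 + a2 = 8 + (-11) = -3, not -4  fails
4. a3 + a4 = -2 + 8 = 6, not 4  fails
5. 3a5 + 2a1 = 3(-12) + 2(4) = -28  holds
6. a6^2 + a3^2 = 1^2 + (-2)^2 = 1 + 4 = 5, not 4  fails
7. a2 * a1 = -11 * 4 = -44  holds
8. a4^2 + a5^2 = 8^2 + (-12)^2 = 64 + 144 = 208  holds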